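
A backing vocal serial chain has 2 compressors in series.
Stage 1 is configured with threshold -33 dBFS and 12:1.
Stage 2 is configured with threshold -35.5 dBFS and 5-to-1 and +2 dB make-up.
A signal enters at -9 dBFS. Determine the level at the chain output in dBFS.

-32.6 dBFS

Stage 1: 24 dB above -33 dBFS, reduced 12:1 to 2 dB above → -31 dBFS.
Stage 2: overshoot 4.5 dB → 4.5/5 = 0.9 dB → -34.6 dBFS; +2 dB make-up → -32.6 dBFS.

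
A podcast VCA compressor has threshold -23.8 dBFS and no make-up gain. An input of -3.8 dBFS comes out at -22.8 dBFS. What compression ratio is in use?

20:1

Input overshoot = -3.8 − (-23.8) = 20 dB; output overshoot = -22.8 − (-23.8) = 1 dB.
Ratio = 20 / 1 = 20.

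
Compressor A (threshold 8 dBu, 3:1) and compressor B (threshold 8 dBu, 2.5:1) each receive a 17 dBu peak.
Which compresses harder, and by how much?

A: GR = 9 − 9/3 = 6 dB.
B: GR = 9 − 9/2.5 = 5.4 dB.
Difference: 0.6 dB in favour of A.

A, by 0.6 dB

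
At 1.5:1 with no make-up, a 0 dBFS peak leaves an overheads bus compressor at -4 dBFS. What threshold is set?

Let T be the threshold. Output overshoot = (input overshoot)/R, so -4 − T = (0 − T)/1.5.
1.5·(-4 − T) = 0 − T → 0.5·T = -6 − 0 = -6.
T = -6/0.5 = -12 dBFS.

-12 dBFS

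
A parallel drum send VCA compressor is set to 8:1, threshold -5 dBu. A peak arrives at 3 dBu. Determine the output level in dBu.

3 dBu sits 8 dB over threshold.
At 8:1 the overshoot is divided by 8, leaving 1 dB above threshold.
That puts the output at -4 dBu.

-4 dBu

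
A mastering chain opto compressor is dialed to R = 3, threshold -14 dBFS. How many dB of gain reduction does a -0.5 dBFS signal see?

-0.5 dBFS exceeds the threshold by 13.5 dB.
After 3:1 compression the overshoot becomes 13.5/3 = 4.5 dB.
GR = overshoot in − overshoot out = 13.5 − 4.5 = 9 dB.

9 dB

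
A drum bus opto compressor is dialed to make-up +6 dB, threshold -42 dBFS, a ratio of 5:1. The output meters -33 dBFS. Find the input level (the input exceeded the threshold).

-27 dBFS

Stripping the +6 dB make-up gives -39 dBFS at the gain stage.
The compressed level sits -39 − (-42) = 3 dB over threshold.
Undo the ratio: input overshoot = 3 × 5 = 15 dB, giving input = -27 dBFS.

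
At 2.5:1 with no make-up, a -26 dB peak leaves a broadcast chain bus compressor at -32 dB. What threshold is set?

-36 dB

Gain reduction = -26 − (-32) = 6 dB; output overshoot = GR / (R − 1) = 6 / 1.5 = 4 dB.
Threshold = output − output overshoot = -32 − 4 = -36 dB.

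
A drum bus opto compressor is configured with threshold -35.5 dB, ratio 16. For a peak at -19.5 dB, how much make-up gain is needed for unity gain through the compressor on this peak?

15 dB

Without make-up, output = threshold + overshoot/16 = -35.5 + 1 = -34.5 dB.
Gap to target: 15 dB.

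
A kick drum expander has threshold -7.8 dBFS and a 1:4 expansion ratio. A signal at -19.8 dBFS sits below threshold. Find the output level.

The input is 12 dB below the -7.8 dBFS threshold.
A 1:4 expander multiplies undershoot by 4: 12 × 4 = 48 dB below threshold.
Output = -7.8 − 48 = -55.8 dBFS.

-55.8 dBFS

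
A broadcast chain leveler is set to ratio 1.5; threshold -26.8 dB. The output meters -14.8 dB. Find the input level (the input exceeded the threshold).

-8.8 dB

The compressed level sits -14.8 − (-26.8) = 12 dB over threshold.
Input overshoot = R × output overshoot = 18 dB → input = -26.8 + 18 = -8.8 dB.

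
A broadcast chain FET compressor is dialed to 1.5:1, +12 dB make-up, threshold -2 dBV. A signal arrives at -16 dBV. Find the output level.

-4 dBV

-16 dBV is 14 dB below the -2 dBV threshold, so no gain reduction is applied.
Make-up gain adds 12 dB: -16 + 12 = -4 dBV.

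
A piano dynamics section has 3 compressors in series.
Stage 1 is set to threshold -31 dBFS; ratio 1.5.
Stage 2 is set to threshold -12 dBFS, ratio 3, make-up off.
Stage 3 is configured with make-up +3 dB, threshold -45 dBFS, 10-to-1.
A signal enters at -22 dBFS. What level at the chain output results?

Stage 1: overshoot 9 dB → 9/1.5 = 6 dB → -25 dBFS.
Stage 2: below threshold (-25 ≤ -12); passes unchanged; output -25 dBFS.
Stage 3: overshoot 20 dB → 20/10 = 2 dB → -43 dBFS; +3 dB make-up → -40 dBFS.

-40 dBFS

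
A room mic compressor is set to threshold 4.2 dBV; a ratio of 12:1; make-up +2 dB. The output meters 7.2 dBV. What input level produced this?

Before make-up, the level was 7.2 − 2 = 5.2 dBV.
The compressed level sits 5.2 − 4.2 = 1 dB over threshold.
Input overshoot = R × output overshoot = 12 dB → input = 4.2 + 12 = 16.2 dBV.

16.2 dBV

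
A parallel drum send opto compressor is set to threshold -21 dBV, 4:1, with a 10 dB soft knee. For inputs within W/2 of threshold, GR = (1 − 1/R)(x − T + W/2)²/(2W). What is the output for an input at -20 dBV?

-21.35 dBV

x − T + W/2 = -20 − (-21) + 5 = 6.
GR = (1 − 1/4) × 6² / 20 = 0.75 × 36 / 20 = 1.35 dB.
Output = -20 − 1.35 = -21.35 dBV.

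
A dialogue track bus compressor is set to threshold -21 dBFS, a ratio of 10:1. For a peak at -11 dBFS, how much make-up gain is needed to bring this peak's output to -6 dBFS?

The peak compresses to -21 + 10/10 = -20 dBFS.
To reach -6 dBFS requires -6 − (-20) = 14 dB of make-up.

14 dB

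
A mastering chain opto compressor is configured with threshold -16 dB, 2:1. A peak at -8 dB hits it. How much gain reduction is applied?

-8 dB exceeds the threshold by 8 dB.
A 2:1 ratio leaves 4 dB of that excess.
GR = overshoot in − overshoot out = 8 − 4 = 4 dB.

4 dB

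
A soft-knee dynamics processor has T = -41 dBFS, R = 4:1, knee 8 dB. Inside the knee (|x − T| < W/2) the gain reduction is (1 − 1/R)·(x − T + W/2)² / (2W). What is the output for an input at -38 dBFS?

-40.296875 dBFS

x − T + W/2 = -38 − (-41) + 4 = 7.
GR = (1 − 1/4) × 7² / 16 = 0.75 × 49 / 16 = 2.296875 dB.
Output = -38 − 2.296875 = -40.296875 dBFS.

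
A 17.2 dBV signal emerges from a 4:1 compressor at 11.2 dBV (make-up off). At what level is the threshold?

Gain reduction = 17.2 − 11.2 = 6 dB; output overshoot = GR / (R − 1) = 6 / 3 = 2 dB.
Threshold = output − output overshoot = 11.2 − 2 = 9.2 dBV.

9.2 dBV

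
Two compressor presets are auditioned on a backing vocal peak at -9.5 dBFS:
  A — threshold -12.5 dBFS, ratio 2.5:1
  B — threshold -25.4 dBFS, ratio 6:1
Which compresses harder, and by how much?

A: 3 dB over, compressed to 1.2 dB over, so 1.8 dB of GR.
B: 15.9 dB over, compressed to 2.65 dB over, so 13.25 dB of GR.
B applies 11.45 dB more gain reduction.

B, by 11.45 dB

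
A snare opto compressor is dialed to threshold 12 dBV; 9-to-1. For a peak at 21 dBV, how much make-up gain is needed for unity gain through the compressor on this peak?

8 dB

Without make-up, output = threshold + overshoot/9 = 12 + 1 = 13 dBV.
Gap to target: 8 dB.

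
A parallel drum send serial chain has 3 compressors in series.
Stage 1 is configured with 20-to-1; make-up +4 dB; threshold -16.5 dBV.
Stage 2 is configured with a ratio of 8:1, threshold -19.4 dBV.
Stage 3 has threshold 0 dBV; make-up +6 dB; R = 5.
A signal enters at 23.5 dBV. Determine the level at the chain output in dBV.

Stage 1: overshoot 40 dB → 40/20 = 2 dB → -14.5 dBV; +4 dB make-up → -10.5 dBV.
Stage 2: 8.9 dB above -19.4 dBV, reduced 8:1 to 1.1125 dB above → -18.2875 dBV.
Stage 3: -18.2875 dBV ≤ 0 dBV, so stage 3 doesn't engage; make-up brings it to -12.2875 dBV.

-12.2875 dBV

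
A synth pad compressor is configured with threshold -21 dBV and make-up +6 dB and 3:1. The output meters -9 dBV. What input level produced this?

-3 dBV

Before make-up, the level was -9 − 6 = -15 dBV.
Post-compression overshoot = -15 − (-21) = 6 dB.
Before 3:1 compression the overshoot was 6 × 3 = 18 dB, so input = -21 + 18 = -3 dBV.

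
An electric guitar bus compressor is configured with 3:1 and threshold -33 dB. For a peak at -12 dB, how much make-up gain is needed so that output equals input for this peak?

Overshoot 21 dB → 21/3 = 7 dB after compression, so the compressed level is -33 + 7 = -26 dB.
Make-up = target − compressed = -12 − (-26) = 14 dB.

14 dB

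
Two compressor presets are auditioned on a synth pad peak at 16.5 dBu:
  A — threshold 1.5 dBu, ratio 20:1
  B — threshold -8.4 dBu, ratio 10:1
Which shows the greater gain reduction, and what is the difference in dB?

A: 15 dB over, compressed to 0.75 dB over, so 14.25 dB of GR.
B: 24.9 dB over, compressed to 2.49 dB over, so 22.41 dB of GR.
B reduces 8.16 dB more.

B, by 8.16 dB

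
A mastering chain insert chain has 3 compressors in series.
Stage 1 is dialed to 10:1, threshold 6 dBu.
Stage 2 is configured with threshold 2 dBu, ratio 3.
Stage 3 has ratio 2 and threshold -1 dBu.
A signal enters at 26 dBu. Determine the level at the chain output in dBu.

Stage 1: overshoot 20 dB → 20/10 = 2 dB → 8 dBu.
Stage 2: 6 dB above 2 dBu, reduced 3:1 to 2 dB above → 4 dBu.
Stage 3: overshoot 5 dB → 5/2 = 2.5 dB → 1.5 dBu.

1.5 dBu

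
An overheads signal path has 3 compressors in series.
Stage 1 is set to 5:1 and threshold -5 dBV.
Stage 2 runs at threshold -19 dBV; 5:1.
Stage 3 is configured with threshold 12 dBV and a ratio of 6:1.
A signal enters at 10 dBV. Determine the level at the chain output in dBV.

Stage 1: overshoot 15 dB → 15/5 = 3 dB → -2 dBV.
Stage 2: 17 dB above -19 dBV, reduced 5:1 to 3.4 dB above → -15.6 dBV.
Stage 3: -15.6 dBV is at or below the 12 dBV threshold — no compression; output -15.6 dBV.

-15.6 dBV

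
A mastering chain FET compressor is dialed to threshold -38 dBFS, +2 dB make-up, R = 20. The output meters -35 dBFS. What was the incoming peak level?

-18 dBFS

Remove make-up: -35 − 2 = -37 dBFS.
That's 1 dB above the -38 dBFS threshold.
Undo the ratio: input overshoot = 1 × 20 = 20 dB, giving input = -18 dBFS.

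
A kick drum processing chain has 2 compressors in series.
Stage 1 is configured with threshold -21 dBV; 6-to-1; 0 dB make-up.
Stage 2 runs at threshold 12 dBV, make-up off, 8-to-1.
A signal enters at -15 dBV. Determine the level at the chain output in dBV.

-20 dBV

Stage 1: overshoot 6 dB → 6/6 = 1 dB → -20 dBV.
Stage 2: -20 dBV is at or below the 12 dBV threshold — no compression; output -20 dBV.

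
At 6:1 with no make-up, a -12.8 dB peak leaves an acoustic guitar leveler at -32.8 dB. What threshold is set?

-36.8 dB

Gain reduction = -12.8 − (-32.8) = 20 dB; output overshoot = GR / (R − 1) = 20 / 5 = 4 dB.
Threshold = output − output overshoot = -32.8 − 4 = -36.8 dB.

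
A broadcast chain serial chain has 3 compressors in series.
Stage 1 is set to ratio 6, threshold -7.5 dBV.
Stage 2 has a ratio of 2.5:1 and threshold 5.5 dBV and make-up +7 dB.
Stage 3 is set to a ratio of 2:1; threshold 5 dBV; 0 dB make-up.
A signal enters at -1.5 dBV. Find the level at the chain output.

0.5 dBV

Stage 1: 6 dB above -7.5 dBV, reduced 6:1 to 1 dB above → -6.5 dBV.
Stage 2: -6.5 dBV is at or below the 5.5 dBV threshold — no compression; make-up brings it to 0.5 dBV.
Stage 3: 0.5 dBV ≤ 5 dBV, so stage 3 doesn't engage; output 0.5 dBV.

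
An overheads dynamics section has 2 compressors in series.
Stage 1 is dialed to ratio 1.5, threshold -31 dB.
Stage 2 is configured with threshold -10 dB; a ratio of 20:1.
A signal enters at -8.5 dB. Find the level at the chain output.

-16 dB

Stage 1: -8.5 dB is 22.5 dB over -31 dB; at 1.5:1 that becomes 15 dB over, giving -16 dB.
Stage 2: -16 dB ≤ -10 dB, so stage 2 doesn't engage; output -16 dB.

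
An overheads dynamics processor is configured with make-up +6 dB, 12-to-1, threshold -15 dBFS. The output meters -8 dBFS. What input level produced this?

Stripping the +6 dB make-up gives -14 dBFS at the gain stage.
Post-compression overshoot = -14 − (-15) = 1 dB.
Undo the ratio: input overshoot = 1 × 12 = 12 dB, giving input = -3 dBFS.

-3 dBFS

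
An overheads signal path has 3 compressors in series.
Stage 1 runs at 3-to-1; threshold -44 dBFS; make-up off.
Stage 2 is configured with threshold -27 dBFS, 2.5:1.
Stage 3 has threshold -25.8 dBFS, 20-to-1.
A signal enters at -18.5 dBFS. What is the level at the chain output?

-35.5 dBFS

Stage 1: overshoot 25.5 dB → 25.5/3 = 8.5 dB → -35.5 dBFS.
Stage 2: -35.5 dBFS ≤ -27 dBFS, so stage 2 doesn't engage; output -35.5 dBFS.
Stage 3: below threshold (-35.5 ≤ -25.8); passes unchanged; output -35.5 dBFS.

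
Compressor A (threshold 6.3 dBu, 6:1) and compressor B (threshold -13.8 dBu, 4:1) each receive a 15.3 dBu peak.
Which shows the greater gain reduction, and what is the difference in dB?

B, by 14.325 dB

A: overshoot 9 dB → output overshoot 1.5 dB → GR 7.5 dB.
B: overshoot 29.1 dB → output overshoot 7.275 dB → GR 21.825 dB.
B reduces 14.325 dB more.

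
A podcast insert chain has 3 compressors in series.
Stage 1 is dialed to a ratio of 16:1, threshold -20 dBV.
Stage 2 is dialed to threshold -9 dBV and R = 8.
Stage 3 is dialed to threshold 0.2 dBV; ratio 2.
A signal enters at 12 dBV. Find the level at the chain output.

-18 dBV

Stage 1: overshoot 32 dB → 32/16 = 2 dB → -18 dBV.
Stage 2: -18 dBV is at or below the -9 dBV threshold — no compression; output -18 dBV.
Stage 3: -18 dBV is at or below the 0.2 dBV threshold — no compression; output -18 dBV.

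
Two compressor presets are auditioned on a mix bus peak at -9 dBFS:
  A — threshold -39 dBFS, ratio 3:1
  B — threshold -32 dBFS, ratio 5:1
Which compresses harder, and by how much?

A: GR = 30 − 30/3 = 20 dB.
B: GR = 23 − 23/5 = 18.4 dB.
A applies 1.6 dB more gain reduction.

A, by 1.6 dB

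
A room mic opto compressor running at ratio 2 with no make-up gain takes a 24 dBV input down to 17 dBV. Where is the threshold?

Gain reduction = 24 − 17 = 7 dB; output overshoot = GR / (R − 1) = 7 / 1 = 7 dB.
Threshold = output − output overshoot = 17 − 7 = 10 dBV.

10 dBV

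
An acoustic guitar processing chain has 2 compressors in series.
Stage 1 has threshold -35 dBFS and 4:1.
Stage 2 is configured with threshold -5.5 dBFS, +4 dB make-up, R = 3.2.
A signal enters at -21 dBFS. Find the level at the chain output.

Stage 1: 14 dB above -35 dBFS, reduced 4:1 to 3.5 dB above → -31.5 dBFS.
Stage 2: -31.5 dBFS ≤ -5.5 dBFS, so stage 2 doesn't engage; make-up brings it to -27.5 dBFS.

-27.5 dBFS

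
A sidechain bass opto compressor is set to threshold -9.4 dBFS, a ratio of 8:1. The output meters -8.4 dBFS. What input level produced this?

The compressed level sits -8.4 − (-9.4) = 1 dB over threshold.
Before 8:1 compression the overshoot was 1 × 8 = 8 dB, so input = -9.4 + 8 = -1.4 dBFS.

-1.4 dBFS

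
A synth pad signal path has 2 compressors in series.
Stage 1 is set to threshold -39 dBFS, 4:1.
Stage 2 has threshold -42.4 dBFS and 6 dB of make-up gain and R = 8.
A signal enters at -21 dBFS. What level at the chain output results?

Stage 1: overshoot 18 dB → 18/4 = 4.5 dB → -34.5 dBFS.
Stage 2: overshoot 7.9 dB → 7.9/8 = 0.9875 dB → -41.4125 dBFS; +6 dB make-up → -35.4125 dBFS.

-35.4125 dBFS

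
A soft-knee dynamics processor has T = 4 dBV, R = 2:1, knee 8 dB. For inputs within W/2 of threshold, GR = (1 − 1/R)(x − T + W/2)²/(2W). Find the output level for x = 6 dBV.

x − T + W/2 = 6 − 4 + 4 = 6.
GR = (1 − 1/2) × 6² / 16 = 0.5 × 36 / 16 = 1.125 dB.
Output = 6 − 1.125 = 4.875 dBV.

4.875 dBV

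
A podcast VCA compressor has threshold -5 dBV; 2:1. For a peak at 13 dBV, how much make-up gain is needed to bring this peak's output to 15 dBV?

11 dB

The peak compresses to -5 + 18/2 = 4 dBV.
To reach 15 dBV requires 15 − 4 = 11 dB of make-up.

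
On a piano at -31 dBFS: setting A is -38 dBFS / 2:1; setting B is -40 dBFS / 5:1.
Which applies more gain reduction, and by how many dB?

B, by 3.7 dB

A: 7 dB over, compressed to 3.5 dB over, so 3.5 dB of GR.
B: 9 dB over, compressed to 1.8 dB over, so 7.2 dB of GR.
B applies 3.7 dB more gain reduction.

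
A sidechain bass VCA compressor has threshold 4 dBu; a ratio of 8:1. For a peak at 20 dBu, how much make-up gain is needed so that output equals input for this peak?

14 dB

Without make-up, output = threshold + overshoot/8 = 4 + 2 = 6 dBu.
Gap to target: 14 dB.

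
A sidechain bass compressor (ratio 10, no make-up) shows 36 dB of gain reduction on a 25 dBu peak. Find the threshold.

Gain reduction = 25 − (-11) = 36 dB; output overshoot = GR / (R − 1) = 36 / 9 = 4 dB.
Threshold = output − output overshoot = -11 − 4 = -15 dBu.

-15 dBu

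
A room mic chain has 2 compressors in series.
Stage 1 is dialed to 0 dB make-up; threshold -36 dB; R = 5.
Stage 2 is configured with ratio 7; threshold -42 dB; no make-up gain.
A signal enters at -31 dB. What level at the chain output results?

Stage 1: 5 dB above -36 dB, reduced 5:1 to 1 dB above → -35 dB.
Stage 2: -35 dB is 7 dB over -42 dB; at 7:1 that becomes 1 dB over, giving -41 dB.

-41 dB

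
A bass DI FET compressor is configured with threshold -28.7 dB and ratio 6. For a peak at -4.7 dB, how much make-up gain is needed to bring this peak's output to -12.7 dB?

12 dB

The peak compresses to -28.7 + 24/6 = -24.7 dB.
To reach -12.7 dB requires -12.7 − (-24.7) = 12 dB of make-up.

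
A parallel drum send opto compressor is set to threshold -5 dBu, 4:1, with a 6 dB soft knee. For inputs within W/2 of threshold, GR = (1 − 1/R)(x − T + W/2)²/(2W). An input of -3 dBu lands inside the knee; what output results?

x − T + W/2 = -3 − (-5) + 3 = 5.
GR = (1 − 1/4) × 5² / 12 = 0.75 × 25 / 12 = 1.5625 dB.
Output = -3 − 1.5625 = -4.5625 dBu.

-4.5625 dBu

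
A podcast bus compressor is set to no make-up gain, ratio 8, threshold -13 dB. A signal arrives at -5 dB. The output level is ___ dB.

The input is 8 dB above the -13 dB threshold.
8:1 compression reduces that to 8/8 = 1 dB over.
So the level is -13 + 1 = -12 dB.

-12 dB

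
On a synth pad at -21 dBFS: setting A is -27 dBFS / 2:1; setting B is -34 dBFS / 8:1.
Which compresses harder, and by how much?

B, by 8.375 dB

A: 6 dB over, compressed to 3 dB over, so 3 dB of GR.
B: 13 dB over, compressed to 1.625 dB over, so 11.375 dB of GR.
B reduces 8.375 dB more.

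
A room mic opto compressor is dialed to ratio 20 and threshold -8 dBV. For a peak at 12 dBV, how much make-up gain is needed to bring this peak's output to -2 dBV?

Without make-up, output = threshold + overshoot/20 = -8 + 1 = -7 dBV.
Gap to target: 5 dB.

5 dB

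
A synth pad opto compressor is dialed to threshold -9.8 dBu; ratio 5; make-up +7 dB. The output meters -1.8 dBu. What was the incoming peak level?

-4.8 dBu

Stripping the +7 dB make-up gives -8.8 dBu at the gain stage.
Post-compression overshoot = -8.8 − (-9.8) = 1 dB.
Undo the ratio: input overshoot = 1 × 5 = 5 dB, giving input = -4.8 dBu.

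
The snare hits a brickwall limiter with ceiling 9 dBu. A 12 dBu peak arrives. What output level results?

The limiter clamps the peak to its 9 dBu ceiling.

9 dBu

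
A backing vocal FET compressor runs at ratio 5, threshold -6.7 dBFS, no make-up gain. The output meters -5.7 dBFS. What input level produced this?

The compressed level sits -5.7 − (-6.7) = 1 dB over threshold.
Undo the ratio: input overshoot = 1 × 5 = 5 dB, giving input = -1.7 dBFS.

-1.7 dBFS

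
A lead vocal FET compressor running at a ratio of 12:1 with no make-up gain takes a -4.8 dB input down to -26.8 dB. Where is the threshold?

Input is 24 dB above T (since output overshoot × R = input overshoot: (-26.8 − T)·12 = -4.8 − T gives T = -28.8 dB).
Check: -28.8 + (-4.8 − (-28.8))/12 = -28.8 + 2 = -26.8 dB. ✓

-28.8 dB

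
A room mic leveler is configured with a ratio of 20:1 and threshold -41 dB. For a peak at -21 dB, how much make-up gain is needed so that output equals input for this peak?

19 dB

Without make-up, output = threshold + overshoot/20 = -41 + 1 = -40 dB.
Gap to target: 19 dB.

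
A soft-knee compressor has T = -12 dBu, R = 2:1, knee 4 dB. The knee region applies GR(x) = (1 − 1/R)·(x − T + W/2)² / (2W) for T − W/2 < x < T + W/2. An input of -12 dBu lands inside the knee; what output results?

-12.25 dBu

x − T + W/2 = -12 − (-12) + 2 = 2.
GR = (1 − 1/2) × 2² / 8 = 0.5 × 4 / 8 = 0.25 dB.
Output = -12 − 0.25 = -12.25 dBu.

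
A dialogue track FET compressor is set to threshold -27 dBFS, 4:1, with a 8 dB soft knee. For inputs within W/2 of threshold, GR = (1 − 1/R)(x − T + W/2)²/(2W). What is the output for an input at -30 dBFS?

x − T + W/2 = -30 − (-27) + 4 = 1.
GR = (1 − 1/4) × 1² / 16 = 0.75 × 1 / 16 = 0.046875 dB.
Output = -30 − 0.046875 = -30.046875 dBFS.

-30.046875 dBFS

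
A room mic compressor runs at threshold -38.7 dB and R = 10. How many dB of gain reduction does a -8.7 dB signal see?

27 dB

The signal is 30 dB above threshold.
At 10:1, output sits 30/10 = 3 dB above threshold.
So the signal is attenuated by 30 − 3 = 27 dB.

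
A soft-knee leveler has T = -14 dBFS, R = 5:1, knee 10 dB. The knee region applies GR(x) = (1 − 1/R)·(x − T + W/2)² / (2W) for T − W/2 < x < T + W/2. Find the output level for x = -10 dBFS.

x − T + W/2 = -10 − (-14) + 5 = 9.
GR = (1 − 1/5) × 9² / 20 = 0.8 × 81 / 20 = 3.24 dB.
Output = -10 − 3.24 = -13.24 dBFS.

-13.24 dBFS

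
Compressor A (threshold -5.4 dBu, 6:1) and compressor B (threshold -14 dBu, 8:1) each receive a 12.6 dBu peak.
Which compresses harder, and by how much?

B, by 8.275 dB

A: GR = 18 − 18/6 = 15 dB.
B: GR = 26.6 − 26.6/8 = 23.275 dB.
Difference: 8.275 dB in favour of B.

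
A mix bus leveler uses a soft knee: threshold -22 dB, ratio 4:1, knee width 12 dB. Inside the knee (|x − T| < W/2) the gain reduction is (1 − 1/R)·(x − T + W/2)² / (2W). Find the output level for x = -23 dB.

x − T + W/2 = -23 − (-22) + 6 = 5.
GR = (1 − 1/4) × 5² / 24 = 0.75 × 25 / 24 = 0.78125 dB.
Output = -23 − 0.78125 = -23.78125 dB.

-23.78125 dB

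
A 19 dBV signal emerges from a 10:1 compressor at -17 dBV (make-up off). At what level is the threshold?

Input is 40 dB above T (since output overshoot × R = input overshoot: (-17 − T)·10 = 19 − T gives T = -21 dBV).
Check: -21 + (19 − (-21))/10 = -21 + 4 = -17 dBV. ✓

-21 dBV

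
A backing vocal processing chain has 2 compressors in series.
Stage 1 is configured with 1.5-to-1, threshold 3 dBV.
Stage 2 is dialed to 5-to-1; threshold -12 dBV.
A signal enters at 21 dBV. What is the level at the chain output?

-6.6 dBV

Stage 1: overshoot 18 dB → 18/1.5 = 12 dB → 15 dBV.
Stage 2: 15 dBV is 27 dB over -12 dBV; at 5:1 that becomes 5.4 dB over, giving -6.6 dBV.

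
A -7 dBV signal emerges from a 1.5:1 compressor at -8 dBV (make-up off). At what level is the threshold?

Let T be the threshold. Output overshoot = (input overshoot)/R, so -8 − T = (-7 − T)/1.5.
1.5·(-8 − T) = -7 − T → 0.5·T = -12 − (-7) = -5.
T = -5/0.5 = -10 dBV.

-10 dBV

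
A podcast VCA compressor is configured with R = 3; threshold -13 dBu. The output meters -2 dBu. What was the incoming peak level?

20 dBu

The compressed level sits -2 − (-13) = 11 dB over threshold.
Undo the ratio: input overshoot = 11 × 3 = 33 dB, giving input = 20 dBu.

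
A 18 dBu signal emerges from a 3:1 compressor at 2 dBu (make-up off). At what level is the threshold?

-6 dBu

Let T be the threshold. Output overshoot = (input overshoot)/R, so 2 − T = (18 − T)/3.
3·(2 − T) = 18 − T → 2·T = 6 − 18 = -12.
T = -12/2 = -6 dBu.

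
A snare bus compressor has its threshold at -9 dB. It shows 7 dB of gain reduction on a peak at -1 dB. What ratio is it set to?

Input overshoot = -1 − (-9) = 8 dB.
Output overshoot = 8 − 7 = 1 dB.
Ratio = input overshoot / output overshoot = 8 / 1 = 8.

8:1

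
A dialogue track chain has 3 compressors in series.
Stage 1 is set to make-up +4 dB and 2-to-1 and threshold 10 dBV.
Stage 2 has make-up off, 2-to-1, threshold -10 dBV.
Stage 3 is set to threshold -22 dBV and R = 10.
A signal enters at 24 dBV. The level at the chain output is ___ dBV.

Stage 1: overshoot 14 dB → 14/2 = 7 dB → 17 dBV; +4 dB make-up → 21 dBV.
Stage 2: 31 dB above -10 dBV, reduced 2:1 to 15.5 dB above → 5.5 dBV.
Stage 3: overshoot 27.5 dB → 27.5/10 = 2.75 dB → -19.25 dBV.

-19.25 dBV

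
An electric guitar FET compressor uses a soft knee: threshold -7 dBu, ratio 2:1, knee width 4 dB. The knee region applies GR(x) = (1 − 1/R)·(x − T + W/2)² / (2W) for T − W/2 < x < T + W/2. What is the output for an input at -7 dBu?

-7.25 dBu

x − T + W/2 = -7 − (-7) + 2 = 2.
GR = (1 − 1/2) × 2² / 8 = 0.5 × 4 / 8 = 0.25 dB.
Output = -7 − 0.25 = -7.25 dBu.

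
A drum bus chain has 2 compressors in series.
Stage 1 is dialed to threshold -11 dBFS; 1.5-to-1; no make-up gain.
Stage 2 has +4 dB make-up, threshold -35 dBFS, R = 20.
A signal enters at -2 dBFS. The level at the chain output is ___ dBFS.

Stage 1: overshoot 9 dB → 9/1.5 = 6 dB → -5 dBFS.
Stage 2: -5 dBFS is 30 dB over -35 dBFS; at 20:1 that becomes 1.5 dB over, giving -33.5 dBFS; +4 dB make-up → -29.5 dBFS.

-29.5 dBFS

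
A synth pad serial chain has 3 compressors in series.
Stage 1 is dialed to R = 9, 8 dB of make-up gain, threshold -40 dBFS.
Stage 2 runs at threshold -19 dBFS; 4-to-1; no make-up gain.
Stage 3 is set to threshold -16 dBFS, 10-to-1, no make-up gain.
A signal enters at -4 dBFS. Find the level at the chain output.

Stage 1: 36 dB above -40 dBFS, reduced 9:1 to 4 dB above → -36 dBFS; +8 dB make-up → -28 dBFS.
Stage 2: -28 dBFS is at or below the -19 dBFS threshold — no compression; output -28 dBFS.
Stage 3: below threshold (-28 ≤ -16); passes unchanged; output -28 dBFS.

-28 dBFS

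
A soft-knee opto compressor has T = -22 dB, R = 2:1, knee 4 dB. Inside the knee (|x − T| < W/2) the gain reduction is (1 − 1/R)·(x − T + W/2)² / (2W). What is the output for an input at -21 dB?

x − T + W/2 = -21 − (-22) + 2 = 3.
GR = (1 − 1/2) × 3² / 8 = 0.5 × 9 / 8 = 0.5625 dB.
Output = -21 − 0.5625 = -21.5625 dB.

-21.5625 dB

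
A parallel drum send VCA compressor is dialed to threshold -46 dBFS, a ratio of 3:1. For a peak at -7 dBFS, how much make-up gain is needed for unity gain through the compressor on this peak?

26 dB

Without make-up, output = threshold + overshoot/3 = -46 + 13 = -33 dBFS.
Gap to target: 26 dB.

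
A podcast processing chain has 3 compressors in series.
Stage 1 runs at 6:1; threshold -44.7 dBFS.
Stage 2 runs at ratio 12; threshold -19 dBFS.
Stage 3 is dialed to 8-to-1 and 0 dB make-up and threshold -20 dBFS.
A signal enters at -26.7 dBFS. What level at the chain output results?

Stage 1: -26.7 dBFS is 18 dB over -44.7 dBFS; at 6:1 that becomes 3 dB over, giving -41.7 dBFS.
Stage 2: -41.7 dBFS ≤ -19 dBFS, so stage 2 doesn't engage; output -41.7 dBFS.
Stage 3: -41.7 dBFS is at or below the -20 dBFS threshold — no compression; output -41.7 dBFS.

-41.7 dBFS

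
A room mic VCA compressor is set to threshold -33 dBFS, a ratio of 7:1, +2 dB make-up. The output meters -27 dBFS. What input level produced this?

-5 dBFS

Stripping the +2 dB make-up gives -29 dBFS at the gain stage.
Post-compression overshoot = -29 − (-33) = 4 dB.
Undo the ratio: input overshoot = 4 × 7 = 28 dB, giving input = -5 dBFS.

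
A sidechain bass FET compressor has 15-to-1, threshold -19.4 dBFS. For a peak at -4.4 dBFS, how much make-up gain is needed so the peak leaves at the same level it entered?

Overshoot 15 dB → 15/15 = 1 dB after compression, so the compressed level is -19.4 + 1 = -18.4 dBFS.
Make-up = target − compressed = -4.4 − (-18.4) = 14 dB.

14 dB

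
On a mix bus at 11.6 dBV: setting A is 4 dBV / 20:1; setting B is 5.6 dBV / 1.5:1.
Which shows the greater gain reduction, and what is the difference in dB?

A, by 5.22 dB

A: overshoot 7.6 dB → output overshoot 0.38 dB → GR 7.22 dB.
B: overshoot 6 dB → output overshoot 4 dB → GR 2 dB.
A reduces 5.22 dB more.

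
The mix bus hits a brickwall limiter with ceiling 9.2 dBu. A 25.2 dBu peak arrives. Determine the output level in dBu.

9.2 dBu

The limiter clamps the peak to its 9.2 dBu ceiling.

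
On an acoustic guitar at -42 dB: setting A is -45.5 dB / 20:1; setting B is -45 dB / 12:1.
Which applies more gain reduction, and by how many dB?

A, by 0.575 dB

A: 3.5 dB over, compressed to 0.175 dB over, so 3.325 dB of GR.
B: 3 dB over, compressed to 0.25 dB over, so 2.75 dB of GR.
Difference: 0.575 dB in favour of A.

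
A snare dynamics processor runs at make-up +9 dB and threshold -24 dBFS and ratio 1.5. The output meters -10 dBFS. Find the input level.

-16.5 dBFS

Remove make-up: -10 − 9 = -19 dBFS.
That's 5 dB above the -24 dBFS threshold.
Undo the ratio: input overshoot = 5 × 1.5 = 7.5 dB, giving input = -16.5 dBFS.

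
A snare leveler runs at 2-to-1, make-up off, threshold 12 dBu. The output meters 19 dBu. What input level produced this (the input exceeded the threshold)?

26 dBu

Post-compression overshoot = 19 − 12 = 7 dB.
Before 2:1 compression the overshoot was 7 × 2 = 14 dB, so input = 12 + 14 = 26 dBu.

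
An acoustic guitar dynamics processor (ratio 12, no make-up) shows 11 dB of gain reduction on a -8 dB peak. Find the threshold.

Let T be the threshold. Output overshoot = (input overshoot)/R, so -19 − T = (-8 − T)/12.
12·(-19 − T) = -8 − T → 11·T = -228 − (-8) = -220.
T = -220/11 = -20 dB.

-20 dB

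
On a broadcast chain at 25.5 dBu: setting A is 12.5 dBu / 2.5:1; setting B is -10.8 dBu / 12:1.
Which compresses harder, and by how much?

A: GR = 13 − 13/2.5 = 7.8 dB.
B: GR = 36.3 − 36.3/12 = 33.275 dB.
B reduces 25.475 dB more.

B, by 25.475 dB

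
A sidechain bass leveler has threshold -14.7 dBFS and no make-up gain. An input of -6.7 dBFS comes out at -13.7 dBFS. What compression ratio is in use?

Input overshoot = -6.7 − (-14.7) = 8 dB; output overshoot = -13.7 − (-14.7) = 1 dB.
Ratio = 8 / 1 = 8.

8:1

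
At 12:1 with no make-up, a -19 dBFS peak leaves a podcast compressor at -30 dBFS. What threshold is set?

-31 dBFS

Gain reduction = -19 − (-30) = 11 dB; output overshoot = GR / (R − 1) = 11 / 11 = 1 dB.
Threshold = output − output overshoot = -30 − 1 = -31 dBFS.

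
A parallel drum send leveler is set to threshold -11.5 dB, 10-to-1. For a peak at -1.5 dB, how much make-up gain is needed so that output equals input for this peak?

The peak compresses to -11.5 + 10/10 = -10.5 dB.
To reach -1.5 dB requires -1.5 − (-10.5) = 9 dB of make-up.

9 dB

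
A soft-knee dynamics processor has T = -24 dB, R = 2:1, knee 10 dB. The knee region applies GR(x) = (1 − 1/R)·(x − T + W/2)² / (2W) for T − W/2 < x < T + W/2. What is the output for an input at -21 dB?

x − T + W/2 = -21 − (-24) + 5 = 8.
GR = (1 − 1/2) × 8² / 20 = 0.5 × 64 / 20 = 1.6 dB.
Output = -21 − 1.6 = -22.6 dB.

-22.6 dB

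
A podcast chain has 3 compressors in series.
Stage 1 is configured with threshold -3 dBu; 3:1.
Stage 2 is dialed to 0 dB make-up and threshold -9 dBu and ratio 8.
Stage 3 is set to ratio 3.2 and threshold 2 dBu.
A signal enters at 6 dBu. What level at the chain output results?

Stage 1: 6 dBu is 9 dB over -3 dBu; at 3:1 that becomes 3 dB over, giving 0 dBu.
Stage 2: 0 dBu is 9 dB over -9 dBu; at 8:1 that becomes 1.125 dB over, giving -7.875 dBu.
Stage 3: -7.875 dBu is at or below the 2 dBu threshold — no compression; output -7.875 dBu.

-7.875 dBu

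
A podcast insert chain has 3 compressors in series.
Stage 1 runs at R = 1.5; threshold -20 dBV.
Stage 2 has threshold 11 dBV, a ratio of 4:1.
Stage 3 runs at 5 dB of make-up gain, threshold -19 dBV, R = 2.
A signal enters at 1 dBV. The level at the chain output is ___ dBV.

Stage 1: 21 dB above -20 dBV, reduced 1.5:1 to 14 dB above → -6 dBV.
Stage 2: -6 dBV ≤ 11 dBV, so stage 2 doesn't engage; output -6 dBV.
Stage 3: -6 dBV is 13 dB over -19 dBV; at 2:1 that becomes 6.5 dB over, giving -12.5 dBV; +5 dB make-up → -7.5 dBV.

-7.5 dBV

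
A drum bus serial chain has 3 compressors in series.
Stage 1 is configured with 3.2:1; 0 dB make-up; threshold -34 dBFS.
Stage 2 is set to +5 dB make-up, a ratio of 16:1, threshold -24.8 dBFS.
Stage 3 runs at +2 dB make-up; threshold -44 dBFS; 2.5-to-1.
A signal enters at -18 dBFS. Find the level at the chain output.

-34 dBFS

Stage 1: -18 dBFS is 16 dB over -34 dBFS; at 3.2:1 that becomes 5 dB over, giving -29 dBFS.
Stage 2: below threshold (-29 ≤ -24.8); passes unchanged; make-up brings it to -24 dBFS.
Stage 3: overshoot 20 dB → 20/2.5 = 8 dB → -36 dBFS; +2 dB make-up → -34 dBFS.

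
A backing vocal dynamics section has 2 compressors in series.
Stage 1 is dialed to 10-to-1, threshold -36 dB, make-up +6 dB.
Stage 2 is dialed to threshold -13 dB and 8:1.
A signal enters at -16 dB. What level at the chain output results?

Stage 1: overshoot 20 dB → 20/10 = 2 dB → -34 dB; +6 dB make-up → -28 dB.
Stage 2: -28 dB ≤ -13 dB, so stage 2 doesn't engage; output -28 dB.

-28 dB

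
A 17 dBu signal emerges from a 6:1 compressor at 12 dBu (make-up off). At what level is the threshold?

Gain reduction = 17 − 12 = 5 dB; output overshoot = GR / (R − 1) = 5 / 5 = 1 dB.
Threshold = output − output overshoot = 12 − 1 = 11 dBu.

11 dBu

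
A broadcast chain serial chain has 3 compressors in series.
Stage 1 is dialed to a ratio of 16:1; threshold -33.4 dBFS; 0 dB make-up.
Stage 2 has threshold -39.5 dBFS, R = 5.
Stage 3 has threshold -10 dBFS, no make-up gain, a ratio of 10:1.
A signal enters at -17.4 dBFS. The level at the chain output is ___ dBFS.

Stage 1: overshoot 16 dB → 16/16 = 1 dB → -32.4 dBFS.
Stage 2: 7.1 dB above -39.5 dBFS, reduced 5:1 to 1.42 dB above → -38.08 dBFS.
Stage 3: -38.08 dBFS is at or below the -10 dBFS threshold — no compression; output -38.08 dBFS.

-38.08 dBFS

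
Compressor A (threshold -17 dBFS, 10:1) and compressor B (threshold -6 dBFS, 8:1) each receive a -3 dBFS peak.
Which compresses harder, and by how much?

A: GR = 14 − 14/10 = 12.6 dB.
B: GR = 3 − 3/8 = 2.625 dB.
A reduces 9.975 dB more.

A, by 9.975 dB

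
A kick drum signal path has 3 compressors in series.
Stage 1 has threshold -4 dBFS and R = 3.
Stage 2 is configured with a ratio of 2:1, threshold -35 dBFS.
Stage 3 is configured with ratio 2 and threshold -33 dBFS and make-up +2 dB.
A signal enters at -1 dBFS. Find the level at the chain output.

Stage 1: -1 dBFS is 3 dB over -4 dBFS; at 3:1 that becomes 1 dB over, giving -3 dBFS.
Stage 2: overshoot 32 dB → 32/2 = 16 dB → -19 dBFS.
Stage 3: 14 dB above -33 dBFS, reduced 2:1 to 7 dB above → -26 dBFS; +2 dB make-up → -24 dBFS.

-24 dBFS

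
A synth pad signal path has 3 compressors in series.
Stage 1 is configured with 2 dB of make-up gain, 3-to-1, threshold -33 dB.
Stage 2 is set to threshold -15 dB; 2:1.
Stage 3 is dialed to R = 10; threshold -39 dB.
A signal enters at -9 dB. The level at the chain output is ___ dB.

Stage 1: 24 dB above -33 dB, reduced 3:1 to 8 dB above → -25 dB; +2 dB make-up → -23 dB.
Stage 2: -23 dB is at or below the -15 dB threshold — no compression; output -23 dB.
Stage 3: -23 dB is 16 dB over -39 dB; at 10:1 that becomes 1.6 dB over, giving -37.4 dB.

-37.4 dB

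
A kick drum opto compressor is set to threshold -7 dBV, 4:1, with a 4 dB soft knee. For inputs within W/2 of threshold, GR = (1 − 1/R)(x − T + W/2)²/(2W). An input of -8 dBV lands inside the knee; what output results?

x − T + W/2 = -8 − (-7) + 2 = 1.
GR = (1 − 1/4) × 1² / 8 = 0.75 × 1 / 8 = 0.09375 dB.
Output = -8 − 0.09375 = -8.09375 dBV.

-8.09375 dBV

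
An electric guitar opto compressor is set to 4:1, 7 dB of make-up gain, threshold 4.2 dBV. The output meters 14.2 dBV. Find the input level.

16.2 dBV

Stripping the +7 dB make-up gives 7.2 dBV at the gain stage.
The compressed level sits 7.2 − 4.2 = 3 dB over threshold.
Input overshoot = R × output overshoot = 12 dB → input = 4.2 + 12 = 16.2 dBV.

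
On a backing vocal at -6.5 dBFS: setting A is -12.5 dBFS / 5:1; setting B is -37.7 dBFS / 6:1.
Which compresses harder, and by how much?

A: 6 dB over, compressed to 1.2 dB over, so 4.8 dB of GR.
B: 31.2 dB over, compressed to 5.2 dB over, so 26 dB of GR.
Difference: 21.2 dB in favour of B.

B, by 21.2 dB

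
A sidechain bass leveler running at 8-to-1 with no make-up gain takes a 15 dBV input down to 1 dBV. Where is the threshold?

-1 dBV

Gain reduction = 15 − 1 = 14 dB; output overshoot = GR / (R − 1) = 14 / 7 = 2 dB.
Threshold = output − output overshoot = 1 − 2 = -1 dBV.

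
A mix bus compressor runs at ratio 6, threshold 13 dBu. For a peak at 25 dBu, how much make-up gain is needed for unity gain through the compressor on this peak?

10 dB

Overshoot 12 dB → 12/6 = 2 dB after compression, so the compressed level is 13 + 2 = 15 dBu.
Make-up = target − compressed = 25 − 15 = 10 dB.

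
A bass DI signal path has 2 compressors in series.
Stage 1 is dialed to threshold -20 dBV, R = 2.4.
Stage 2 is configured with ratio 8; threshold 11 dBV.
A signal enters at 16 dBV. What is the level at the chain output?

Stage 1: overshoot 36 dB → 36/2.4 = 15 dB → -5 dBV.
Stage 2: below threshold (-5 ≤ 11); passes unchanged; output -5 dBV.

-5 dBV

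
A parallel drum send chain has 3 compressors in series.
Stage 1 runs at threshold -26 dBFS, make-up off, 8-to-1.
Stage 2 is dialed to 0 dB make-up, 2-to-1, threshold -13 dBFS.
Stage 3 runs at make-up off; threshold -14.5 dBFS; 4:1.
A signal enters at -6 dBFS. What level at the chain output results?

Stage 1: 20 dB above -26 dBFS, reduced 8:1 to 2.5 dB above → -23.5 dBFS.
Stage 2: below threshold (-23.5 ≤ -13); passes unchanged; output -23.5 dBFS.
Stage 3: -23.5 dBFS ≤ -14.5 dBFS, so stage 3 doesn't engage; output -23.5 dBFS.

-23.5 dBFS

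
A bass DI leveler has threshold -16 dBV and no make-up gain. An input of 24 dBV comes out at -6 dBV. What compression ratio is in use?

4:1

Input overshoot = 24 − (-16) = 40 dB; output overshoot = -6 − (-16) = 10 dB.
Ratio = 40 / 10 = 4.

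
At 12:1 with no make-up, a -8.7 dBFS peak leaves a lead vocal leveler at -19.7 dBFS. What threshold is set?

Gain reduction = -8.7 − (-19.7) = 11 dB; output overshoot = GR / (R − 1) = 11 / 11 = 1 dB.
Threshold = output − output overshoot = -19.7 − 1 = -20.7 dBFS.

-20.7 dBFS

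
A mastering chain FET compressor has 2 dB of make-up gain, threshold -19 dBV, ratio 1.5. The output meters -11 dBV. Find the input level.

Before make-up, the level was -11 − 2 = -13 dBV.
Post-compression overshoot = -13 − (-19) = 6 dB.
Input overshoot = R × output overshoot = 9 dB → input = -19 + 9 = -10 dBV.

-10 dBV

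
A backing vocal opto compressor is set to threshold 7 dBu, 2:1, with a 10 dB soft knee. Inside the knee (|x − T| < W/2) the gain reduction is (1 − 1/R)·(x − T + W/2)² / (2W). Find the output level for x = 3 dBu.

x − T + W/2 = 3 − 7 + 5 = 1.
GR = (1 − 1/2) × 1² / 20 = 0.5 × 1 / 20 = 0.025 dB.
Output = 3 − 0.025 = 2.975 dBu.

2.975 dBu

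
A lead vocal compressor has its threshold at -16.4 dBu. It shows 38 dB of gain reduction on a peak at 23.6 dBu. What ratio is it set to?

20:1

Input overshoot = 23.6 − (-16.4) = 40 dB.
Output overshoot = 40 − 38 = 2 dB.
Ratio = input overshoot / output overshoot = 40 / 2 = 20.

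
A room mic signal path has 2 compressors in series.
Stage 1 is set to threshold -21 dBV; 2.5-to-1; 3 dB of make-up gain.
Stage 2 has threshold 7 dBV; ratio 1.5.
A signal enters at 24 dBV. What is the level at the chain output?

Stage 1: overshoot 45 dB → 45/2.5 = 18 dB → -3 dBV; +3 dB make-up → 0 dBV.
Stage 2: 0 dBV ≤ 7 dBV, so stage 2 doesn't engage; output 0 dBV.

0 dBV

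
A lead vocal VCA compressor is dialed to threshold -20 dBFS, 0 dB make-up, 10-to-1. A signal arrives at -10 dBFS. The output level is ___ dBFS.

-19 dBFS

-10 dBFS sits 10 dB over threshold.
10:1 compression reduces that to 10/10 = 1 dB over.
Output = -20 + 1 = -19 dBFS.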